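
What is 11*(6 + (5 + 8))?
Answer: 209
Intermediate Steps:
11*(6 + (5 + 8)) = 11*(6 + 13) = 11*19 = 209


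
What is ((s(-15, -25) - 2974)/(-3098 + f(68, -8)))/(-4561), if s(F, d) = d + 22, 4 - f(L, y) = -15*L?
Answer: -2977/9459514 ≈ -0.00031471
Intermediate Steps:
f(L, y) = 4 + 15*L (f(L, y) = 4 - (-15)*L = 4 + 15*L)
s(F, d) = 22 + d
((s(-15, -25) - 2974)/(-3098 + f(68, -8)))/(-4561) = (((22 - 25) - 2974)/(-3098 + (4 + 15*68)))/(-4561) = ((-3 - 2974)/(-3098 + (4 + 1020)))*(-1/4561) = -2977/(-3098 + 1024)*(-1/4561) = -2977/(-2074)*(-1/4561) = -2977*(-1/2074)*(-1/4561) = (2977/2074)*(-1/4561) = -2977/9459514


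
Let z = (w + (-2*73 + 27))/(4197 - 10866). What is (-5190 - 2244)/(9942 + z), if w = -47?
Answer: -24788673/33151682 ≈ -0.74774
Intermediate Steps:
z = 166/6669 (z = (-47 + (-2*73 + 27))/(4197 - 10866) = (-47 + (-146 + 27))/(-6669) = (-47 - 119)*(-1/6669) = -166*(-1/6669) = 166/6669 ≈ 0.024891)
(-5190 - 2244)/(9942 + z) = (-5190 - 2244)/(9942 + 166/6669) = -7434/66303364/6669 = -7434*6669/66303364 = -24788673/33151682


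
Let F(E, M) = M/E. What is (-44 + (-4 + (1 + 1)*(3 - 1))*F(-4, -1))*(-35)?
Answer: 1540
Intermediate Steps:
(-44 + (-4 + (1 + 1)*(3 - 1))*F(-4, -1))*(-35) = (-44 + (-4 + (1 + 1)*(3 - 1))*(-1/(-4)))*(-35) = (-44 + (-4 + 2*2)*(-1*(-¼)))*(-35) = (-44 + (-4 + 4)*(¼))*(-35) = (-44 + 0*(¼))*(-35) = (-44 + 0)*(-35) = -44*(-35) = 1540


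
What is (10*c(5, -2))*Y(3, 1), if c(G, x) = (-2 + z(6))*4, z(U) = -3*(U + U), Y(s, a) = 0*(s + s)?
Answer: 0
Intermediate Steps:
Y(s, a) = 0 (Y(s, a) = 0*(2*s) = 0)
z(U) = -6*U
c(G, x) = -152 (c(G, x) = (-2 - 6*6)*4 = (-2 - 36)*4 = -38*4 = -152)
(10*c(5, -2))*Y(3, 1) = (10*(-152))*0 = -1520*0 = 0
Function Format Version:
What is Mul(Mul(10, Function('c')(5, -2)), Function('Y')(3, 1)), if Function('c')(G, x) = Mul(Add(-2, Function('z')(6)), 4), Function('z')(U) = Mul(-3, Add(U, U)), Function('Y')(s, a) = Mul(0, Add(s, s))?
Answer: 0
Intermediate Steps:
Function('Y')(s, a) = 0 (Function('Y')(s, a) = Mul(0, Mul(2, s)) = 0)
Function('z')(U) = Mul(-6, U) (Function('z')(U) = Mul(-3, Mul(2, U)) = Mul(-6, U))
Function('c')(G, x) = -152 (Function('c')(G, x) = Mul(Add(-2, Mul(-6, 6)), 4) = Mul(Add(-2, -36), 4) = Mul(-38, 4) = -152)
Mul(Mul(10, Function('c')(5, -2)), Function('Y')(3, 1)) = Mul(Mul(10, -152), 0) = Mul(-1520, 0) = 0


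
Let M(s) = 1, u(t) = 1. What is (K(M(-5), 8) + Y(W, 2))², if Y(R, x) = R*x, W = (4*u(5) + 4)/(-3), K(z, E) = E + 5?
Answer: 529/9 ≈ 58.778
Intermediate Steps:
K(z, E) = 5 + E
W = -8/3 (W = (4*1 + 4)/(-3) = (4 + 4)*(-⅓) = 8*(-⅓) = -8/3 ≈ -2.6667)
(K(M(-5), 8) + Y(W, 2))² = ((5 + 8) - 8/3*2)² = (13 - 16/3)² = (23/3)² = 529/9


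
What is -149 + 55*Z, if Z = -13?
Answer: -864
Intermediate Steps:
-149 + 55*Z = -149 + 55*(-13) = -149 - 715 = -864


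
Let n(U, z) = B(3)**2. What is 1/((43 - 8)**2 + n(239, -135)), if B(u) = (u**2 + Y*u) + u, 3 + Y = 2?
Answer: 1/1306 ≈ 0.00076570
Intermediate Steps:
Y = -1 (Y = -3 + 2 = -1)
B(u) = u**2 (B(u) = (u**2 - u) + u = u**2)
n(U, z) = 81 (n(U, z) = (3**2)**2 = 9**2 = 81)
1/((43 - 8)**2 + n(239, -135)) = 1/((43 - 8)**2 + 81) = 1/(35**2 + 81) = 1/(1225 + 81) = 1/1306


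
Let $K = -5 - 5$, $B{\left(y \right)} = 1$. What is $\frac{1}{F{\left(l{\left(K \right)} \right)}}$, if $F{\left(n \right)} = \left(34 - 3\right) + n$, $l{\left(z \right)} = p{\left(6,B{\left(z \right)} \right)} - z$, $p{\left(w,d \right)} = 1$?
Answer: $\frac{1}{42} \approx 0.02381$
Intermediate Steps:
$K = -10$ ($K = -5 - 5 = -10$)
$l{\left(z \right)} = 1 - z$
$F{\left(n \right)} = 31 + n$
$\frac{1}{F{\left(l{\left(K \right)} \right)}} = \frac{1}{31 + \left(1 - -10\right)} = \frac{1}{31 + \left(1 + 10\right)} = \frac{1}{31 + 11} = \frac{1}{42}$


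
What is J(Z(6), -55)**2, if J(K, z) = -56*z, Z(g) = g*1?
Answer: 9486400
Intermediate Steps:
Z(g) = g
J(Z(6), -55)**2 = (-56*(-55))**2 = 3080**2 = 9486400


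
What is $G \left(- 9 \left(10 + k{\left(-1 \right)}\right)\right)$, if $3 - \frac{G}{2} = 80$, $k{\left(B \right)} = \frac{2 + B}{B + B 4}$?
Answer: $\frac{67914}{5} \approx 13583.0$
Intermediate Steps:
$k{\left(B \right)} = \frac{2 + B}{5 B}$ ($k{\left(B \right)} = \frac{2 + B}{B + 4 B} = \frac{2 + B}{5 B}$)
$G = -154$ ($G = 6 - 160 = -154$)
$G \left(- 9 \left(10 + k{\left(-1 \right)}\right)\right) = - 154 \left(- 9 \left(10 + \frac{2 - 1}{5 \left(-1\right)}\right)\right) = - 154 \left(- 9 \left(10 + \frac{1}{5} \left(-1\right) 1\right)\right) = - 154 \left(- 9 \left(10 - \frac{1}{5}\right)\right) = - 154 \left(\left(-9\right) \frac{49}{5}\right) = \left(-154\right) \left(- \frac{441}{5}\right) = \frac{67914}{5}$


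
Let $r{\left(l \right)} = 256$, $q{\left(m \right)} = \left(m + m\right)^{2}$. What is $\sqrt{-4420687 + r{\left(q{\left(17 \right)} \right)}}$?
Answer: $3 i \sqrt{491159} \approx 2102.5 i$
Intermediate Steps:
$q{\left(m \right)} = 4 m^{2}$ ($q{\left(m \right)} = \left(2 m\right)^{2} = 4 m^{2}$)
$\sqrt{-4420687 + r{\left(q{\left(17 \right)} \right)}} = \sqrt{-4420687 + 256} = \sqrt{-4420431} = 3 i \sqrt{491159}$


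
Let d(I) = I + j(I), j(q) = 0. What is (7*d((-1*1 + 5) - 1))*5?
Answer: 105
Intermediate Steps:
d(I) = I (d(I) = I + 0 = I)
(7*d((-1*1 + 5) - 1))*5 = (7*((-1*1 + 5) - 1))*5 = (7*((-1 + 5) - 1))*5 = (7*(4 - 1))*5 = (7*3)*5 = 21*5 = 105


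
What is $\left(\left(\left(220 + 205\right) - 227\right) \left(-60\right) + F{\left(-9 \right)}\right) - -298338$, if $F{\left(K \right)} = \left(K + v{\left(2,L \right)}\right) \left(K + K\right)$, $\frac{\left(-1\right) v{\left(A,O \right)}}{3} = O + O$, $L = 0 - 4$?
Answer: $286188$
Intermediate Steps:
$L = -4$
$v{\left(A,O \right)} = - 6 O$ ($v{\left(A,O \right)} = - 3 \left(O + O\right) = - 3 \cdot 2 O = - 6 O$)
$F{\left(K \right)} = 2 K \left(24 + K\right)$ ($F{\left(K \right)} = \left(K - -24\right) \left(K + K\right) = \left(K + 24\right) 2 K = \left(24 + K\right) 2 K = 2 K \left(24 + K\right)$)
$\left(\left(\left(220 + 205\right) - 227\right) \left(-60\right) + F{\left(-9 \right)}\right) - -298338 = \left(\left(\left(220 + 205\right) - 227\right) \left(-60\right) + 2 \left(-9\right) \left(24 - 9\right)\right) - -298338 = \left(\left(425 - 227\right) \left(-60\right) + 2 \left(-9\right) 15\right) + 298338 = \left(198 \left(-60\right) - 270\right) + 298338 = \left(-11880 - 270\right) + 298338 = -12150 + 298338 = 286188$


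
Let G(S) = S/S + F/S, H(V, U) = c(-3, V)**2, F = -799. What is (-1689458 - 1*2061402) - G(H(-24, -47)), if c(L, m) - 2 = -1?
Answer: -3750062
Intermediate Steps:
c(L, m) = 1 (c(L, m) = 2 - 1 = 1)
H(V, U) = 1 (H(V, U) = 1**2 = 1)
G(S) = 1 - 799/S (G(S) = S/S - 799/S = 1 - 799/S)
(-1689458 - 1*2061402) - G(H(-24, -47)) = (-1689458 - 1*2061402) - (-799 + 1)/1 = (-1689458 - 2061402) - (-798) = -3750860 - 1*(-798) = -3750860 + 798 = -3750062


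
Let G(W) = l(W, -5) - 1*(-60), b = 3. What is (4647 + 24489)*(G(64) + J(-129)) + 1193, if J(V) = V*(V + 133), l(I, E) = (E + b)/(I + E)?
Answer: -783862829/59 ≈ -1.3286e+7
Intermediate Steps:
l(I, E) = (3 + E)/(E + I) (l(I, E) = (E + 3)/(I + E) = (3 + E)/(E + I))
J(V) = V*(133 + V)
G(W) = 60 - 2/(-5 + W) (G(W) = (3 - 5)/(-5 + W) - 1*(-60) = -2/(-5 + W) + 60 = 60 - 2/(-5 + W))
(4647 + 24489)*(G(64) + J(-129)) + 1193 = (4647 + 24489)*(2*(-151 + 30*64)/(-5 + 64) - 129*(133 - 129)) + 1193 = 29136*(2*(-151 + 1920)/59 - 129*4) + 1193 = 29136*(2*(1/59)*1769 - 516) + 1193 = 29136*(3538/59 - 516) + 1193 = 29136*(-26906/59) + 1193 = -783933216/59 + 1193 = -783862829/59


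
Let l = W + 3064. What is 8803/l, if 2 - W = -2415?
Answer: 8803/5481 ≈ 1.6061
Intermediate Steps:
W = 2417 (W = 2 - 1*(-2415) = 2 + 2415 = 2417)
l = 5481 (l = 2417 + 3064 = 5481)
8803/l = 8803/5481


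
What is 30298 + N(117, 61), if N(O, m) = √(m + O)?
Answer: 30298 + √178 ≈ 30311.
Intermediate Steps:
N(O, m) = √(O + m)
30298 + N(117, 61) = 30298 + √(117 + 61) = 30298 + √178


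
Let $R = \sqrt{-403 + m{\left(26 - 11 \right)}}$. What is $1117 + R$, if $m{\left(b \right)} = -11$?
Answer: $1117 + 3 i \sqrt{46} \approx 1117.0 + 20.347 i$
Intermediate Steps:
$R = 3 i \sqrt{46}$ ($R = \sqrt{-403 - 11} = \sqrt{-414} = 3 i \sqrt{46} \approx 20.347 i$)
$1117 + R = 1117 + 3 i \sqrt{46}$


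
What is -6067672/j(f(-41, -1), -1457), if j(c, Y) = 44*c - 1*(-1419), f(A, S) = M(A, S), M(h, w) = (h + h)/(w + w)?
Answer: -6067672/3223 ≈ -1882.6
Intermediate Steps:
M(h, w) = h/w (M(h, w) = (2*h)/((2*w)) = (2*h)*(1/(2*w)) = h/w)
f(A, S) = A/S
j(c, Y) = 1419 + 44*c (j(c, Y) = 44*c + 1419 = 1419 + 44*c)
-6067672/j(f(-41, -1), -1457) = -6067672/(1419 + 44*(-41/(-1))) = -6067672/(1419 + 44*(-41*(-1))) = -6067672/(1419 + 44*41) = -6067672/(1419 + 1804) = -6067672/3223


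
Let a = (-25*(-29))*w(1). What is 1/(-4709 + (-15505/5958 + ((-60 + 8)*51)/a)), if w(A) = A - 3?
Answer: -4319550/20344101767 ≈ -0.00021232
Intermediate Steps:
w(A) = -3 + A
a = -1450 (a = (-25*(-29))*(-3 + 1) = 725*(-2) = -1450)
1/(-4709 + (-15505/5958 + ((-60 + 8)*51)/a)) = 1/(-4709 + (-15505/5958 + ((-60 + 8)*51)/(-1450))) = 1/(-4709 + (-15505*1/5958 - 52*51*(-1/1450))) = 1/(-4709 + (-15505/5958 - 2652*(-1/1450))) = 1/(-4709 + (-15505/5958 + 1326/725)) = 1/(-4709 - 3340817/4319550) = 1/(-20344101767/4319550) = -4319550/20344101767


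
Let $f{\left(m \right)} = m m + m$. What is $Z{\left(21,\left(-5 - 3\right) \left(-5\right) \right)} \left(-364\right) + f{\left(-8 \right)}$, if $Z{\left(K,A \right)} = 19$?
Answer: $-6860$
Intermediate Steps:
$f{\left(m \right)} = m + m^{2}$ ($f{\left(m \right)} = m^{2} + m = m + m^{2}$)
$Z{\left(21,\left(-5 - 3\right) \left(-5\right) \right)} \left(-364\right) + f{\left(-8 \right)} = 19 \left(-364\right) - 8 \left(1 - 8\right) = -6916 - -56 = -6916 + 56 = -6860$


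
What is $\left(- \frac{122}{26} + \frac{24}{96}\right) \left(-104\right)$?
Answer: $462$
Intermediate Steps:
$\left(- \frac{122}{26} + \frac{24}{96}\right) \left(-104\right) = \left(\left(-122\right) \frac{1}{26} + 24 \cdot \frac{1}{96}\right) \left(-104\right) = \left(- \frac{61}{13} + \frac{1}{4}\right) \left(-104\right) = \left(- \frac{231}{52}\right) \left(-104\right) = 462$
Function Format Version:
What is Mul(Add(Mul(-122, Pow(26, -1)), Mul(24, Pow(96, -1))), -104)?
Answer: 462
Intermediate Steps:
Mul(Add(Mul(-122, Pow(26, -1)), Mul(24, Pow(96, -1))), -104) = Mul(Add(Mul(-122, Rational(1, 26)), Mul(24, Rational(1, 96))), -104) = Mul(Add(Rational(-61, 13), Rational(1, 4)), -104) = Mul(Rational(-231, 52), -104) = 462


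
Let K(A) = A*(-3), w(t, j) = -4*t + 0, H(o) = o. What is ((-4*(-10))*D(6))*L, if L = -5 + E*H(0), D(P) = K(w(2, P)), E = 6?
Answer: -4800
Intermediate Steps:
w(t, j) = -4*t
K(A) = -3*A
D(P) = 24 (D(P) = -(-12)*2 = -3*(-8) = 24)
L = -5 (L = -5 + 6*0 = -5 + 0 = -5)
((-4*(-10))*D(6))*L = (-4*(-10)*24)*(-5) = (40*24)*(-5) = 960*(-5) = -4800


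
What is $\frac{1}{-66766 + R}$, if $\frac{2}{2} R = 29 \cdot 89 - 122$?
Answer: $- \frac{1}{64307} \approx -1.555 \cdot 10^{-5}$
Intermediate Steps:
$R = 2459$ ($R = 29 \cdot 89 - 122 = 2581 - 122 = 2459$)
$\frac{1}{-66766 + R} = \frac{1}{-66766 + 2459} = \frac{1}{-64307} = - \frac{1}{64307}$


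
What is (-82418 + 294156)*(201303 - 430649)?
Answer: -48561263348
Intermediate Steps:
(-82418 + 294156)*(201303 - 430649) = 211738*(-229346) = -48561263348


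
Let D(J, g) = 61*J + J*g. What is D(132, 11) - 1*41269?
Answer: -31765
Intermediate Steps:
D(132, 11) - 1*41269 = 132*(61 + 11) - 1*41269 = 132*72 - 41269 = 9504 - 41269 = -31765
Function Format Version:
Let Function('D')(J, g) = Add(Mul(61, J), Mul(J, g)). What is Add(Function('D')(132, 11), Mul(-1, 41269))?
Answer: -31765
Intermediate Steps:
Add(Function('D')(132, 11), Mul(-1, 41269)) = Add(Mul(132, Add(61, 11)), Mul(-1, 41269)) = Add(Mul(132, 72), -41269) = Add(9504, -41269) = -31765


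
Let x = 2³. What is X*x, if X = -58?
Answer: -464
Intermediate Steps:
x = 8
X*x = -58*8 = -464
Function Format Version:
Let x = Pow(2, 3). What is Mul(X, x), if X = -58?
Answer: -464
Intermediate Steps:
x = 8
Mul(X, x) = Mul(-58, 8) = -464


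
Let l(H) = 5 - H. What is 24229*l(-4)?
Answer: 218061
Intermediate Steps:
24229*l(-4) = 24229*(5 - 1*(-4)) = 24229*(5 + 4) = 24229*9 = 218061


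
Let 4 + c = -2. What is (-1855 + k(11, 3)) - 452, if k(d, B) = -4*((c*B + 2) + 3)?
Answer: -2255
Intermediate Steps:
c = -6 (c = -4 - 2 = -6)
k(d, B) = -20 + 24*B (k(d, B) = -4*((-6*B + 2) + 3) = -4*((2 - 6*B) + 3) = -4*(5 - 6*B) = -20 + 24*B)
(-1855 + k(11, 3)) - 452 = (-1855 + (-20 + 24*3)) - 452 = (-1855 + (-20 + 72)) - 452 = (-1855 + 52) - 452 = -1803 - 452 = -2255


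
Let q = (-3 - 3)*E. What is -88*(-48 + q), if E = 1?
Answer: 4752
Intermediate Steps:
q = -6 (q = (-3 - 3)*1 = -6*1 = -6)
-88*(-48 + q) = -88*(-48 - 6) = -88*(-54) = 4752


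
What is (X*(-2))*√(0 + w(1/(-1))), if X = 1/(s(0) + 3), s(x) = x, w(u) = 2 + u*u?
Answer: -2*√3/3 ≈ -1.1547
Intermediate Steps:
w(u) = 2 + u²
X = ⅓ (X = 1/(0 + 3) = 1/3 = ⅓ ≈ 0.33333)
(X*(-2))*√(0 + w(1/(-1))) = ((⅓)*(-2))*√(0 + (2 + (1/(-1))²)) = -2*√(0 + (2 + (-1)²))/3 = -2*√(0 + (2 + 1))/3 = -2*√(0 + 3)/3 = -2*√3/3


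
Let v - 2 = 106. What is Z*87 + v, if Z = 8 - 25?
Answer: -1371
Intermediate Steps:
Z = -17
v = 108 (v = 2 + 106 = 108)
Z*87 + v = -17*87 + 108 = -1479 + 108 = -1371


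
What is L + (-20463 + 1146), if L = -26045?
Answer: -45362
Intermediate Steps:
L + (-20463 + 1146) = -26045 + (-20463 + 1146) = -26045 - 19317 = -45362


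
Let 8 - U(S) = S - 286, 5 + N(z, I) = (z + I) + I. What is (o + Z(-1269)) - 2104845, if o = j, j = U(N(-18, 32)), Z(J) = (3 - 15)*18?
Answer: -2104808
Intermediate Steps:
N(z, I) = -5 + z + 2*I (N(z, I) = -5 + ((z + I) + I) = -5 + ((I + z) + I) = -5 + (z + 2*I) = -5 + z + 2*I)
Z(J) = -216 (Z(J) = -12*18 = -216)
U(S) = 294 - S (U(S) = 8 - (S - 286) = 8 - (-286 + S) = 8 + (286 - S) = 294 - S)
j = 253 (j = 294 - (-5 - 18 + 2*32) = 294 - (-5 - 18 + 64) = 294 - 1*41 = 294 - 41 = 253)
o = 253
(o + Z(-1269)) - 2104845 = (253 - 216) - 2104845 = 37 - 2104845 = -2104808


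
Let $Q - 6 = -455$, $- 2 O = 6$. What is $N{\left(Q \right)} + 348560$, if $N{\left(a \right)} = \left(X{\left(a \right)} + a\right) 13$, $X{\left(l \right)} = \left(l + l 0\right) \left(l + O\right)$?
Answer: $2981047$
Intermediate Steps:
$O = -3$ ($O = \left(- \frac{1}{2}\right) 6 = -3$)
$Q = -449$ ($Q = 6 - 455 = -449$)
$X{\left(l \right)} = l \left(-3 + l\right)$ ($X{\left(l \right)} = \left(l + l 0\right) \left(l - 3\right) = \left(l + 0\right) \left(-3 + l\right) = l \left(-3 + l\right)$)
$N{\left(a \right)} = 13 a + 13 a \left(-3 + a\right)$ ($N{\left(a \right)} = \left(a \left(-3 + a\right) + a\right) 13 = \left(a + a \left(-3 + a\right)\right) 13 = 13 a + 13 a \left(-3 + a\right)$)
$N{\left(Q \right)} + 348560 = 13 \left(-449\right) \left(-2 - 449\right) + 348560 = 13 \left(-449\right) \left(-451\right) + 348560 = 2632487 + 348560 = 2981047$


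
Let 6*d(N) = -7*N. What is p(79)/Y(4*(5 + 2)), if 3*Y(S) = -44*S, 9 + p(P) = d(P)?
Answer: 607/2464 ≈ 0.24635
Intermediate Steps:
d(N) = -7*N/6 (d(N) = (-7*N)/6 = -7*N/6)
p(P) = -9 - 7*P/6
Y(S) = -44*S/3 (Y(S) = (-44*S)/3 = -44*S/3)
p(79)/Y(4*(5 + 2)) = (-9 - 7/6*79)/((-176*(5 + 2)/3)) = (-9 - 553/6)/((-176*7/3)) = -607/(6*((-44/3*28))) = -607/(6*(-1232/3)) = -607/6*(-3/1232) = 607/2464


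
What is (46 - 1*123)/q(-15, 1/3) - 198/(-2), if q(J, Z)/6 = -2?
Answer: 1265/12 ≈ 105.42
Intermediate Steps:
q(J, Z) = -12 (q(J, Z) = 6*(-2) = -12)
(46 - 1*123)/q(-15, 1/3) - 198/(-2) = (46 - 1*123)/(-12) - 198/(-2) = (46 - 123)*(-1/12) - 198*(-½) = -77*(-1/12) + 99 = 77/12 + 99 = 1265/12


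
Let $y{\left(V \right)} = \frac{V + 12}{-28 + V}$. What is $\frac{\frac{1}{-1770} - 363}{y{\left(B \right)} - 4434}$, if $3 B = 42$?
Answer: $\frac{4497577}{54960270} \approx 0.081833$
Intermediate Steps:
$B = 14$ ($B = \frac{1}{3} \cdot 42 = 14$)
$y{\left(V \right)} = \frac{12 + V}{-28 + V}$
$\frac{\frac{1}{-1770} - 363}{y{\left(B \right)} - 4434} = \frac{\frac{1}{-1770} - 363}{\frac{12 + 14}{-28 + 14} - 4434} = \frac{- \frac{1}{1770} - 363}{\frac{1}{-14} \cdot 26 - 4434} = - \frac{642511}{1770 \left(\left(- \frac{1}{14}\right) 26 - 4434\right)} = - \frac{642511}{1770 \left(- \frac{13}{7} - 4434\right)} = - \frac{642511}{1770 \left(- \frac{31051}{7}\right)} = \left(- \frac{642511}{1770}\right) \left(- \frac{7}{31051}\right) = \frac{4497577}{54960270}$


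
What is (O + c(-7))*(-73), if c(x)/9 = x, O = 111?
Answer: -3504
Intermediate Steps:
c(x) = 9*x
(O + c(-7))*(-73) = (111 + 9*(-7))*(-73) = (111 - 63)*(-73) = 48*(-73) = -3504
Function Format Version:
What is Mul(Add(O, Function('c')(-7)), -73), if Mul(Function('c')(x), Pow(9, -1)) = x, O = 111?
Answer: -3504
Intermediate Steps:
Function('c')(x) = Mul(9, x)
Mul(Add(O, Function('c')(-7)), -73) = Mul(Add(111, Mul(9, -7)), -73) = Mul(Add(111, -63), -73) = Mul(48, -73) = -3504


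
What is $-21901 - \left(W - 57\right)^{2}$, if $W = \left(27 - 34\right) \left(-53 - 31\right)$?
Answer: $-303862$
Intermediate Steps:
$W = 588$ ($W = \left(-7\right) \left(-84\right) = 588$)
$-21901 - \left(W - 57\right)^{2} = -21901 - \left(588 - 57\right)^{2} = -21901 - 531^{2} = -21901 - 281961 = -303862$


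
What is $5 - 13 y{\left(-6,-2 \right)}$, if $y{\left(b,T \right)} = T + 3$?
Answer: $-8$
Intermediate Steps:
$y{\left(b,T \right)} = 3 + T$
$5 - 13 y{\left(-6,-2 \right)} = 5 - 13 \left(3 - 2\right) = 5 - 13 = -8$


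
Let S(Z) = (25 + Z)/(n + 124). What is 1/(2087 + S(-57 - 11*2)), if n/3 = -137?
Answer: 287/599023 ≈ 0.00047911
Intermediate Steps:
n = -411 (n = 3*(-137) = -411)
S(Z) = -25/287 - Z/287 (S(Z) = (25 + Z)/(-411 + 124) = (25 + Z)/(-287) = (25 + Z)*(-1/287) = -25/287 - Z/287)
1/(2087 + S(-57 - 11*2)) = 1/(2087 + (-25/287 - (-57 - 11*2)/287)) = 1/(2087 + (-25/287 - (-57 - 22)/287)) = 1/(2087 + (-25/287 - 1/287*(-79))) = 1/(2087 + (-25/287 + 79/287)) = 1/(2087 + 54/287) = 1/(599023/287) = 287/599023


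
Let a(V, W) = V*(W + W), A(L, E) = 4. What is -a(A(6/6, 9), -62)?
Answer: 496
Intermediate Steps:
a(V, W) = 2*V*W (a(V, W) = V*(2*W) = 2*V*W)
-a(A(6/6, 9), -62) = -2*4*(-62) = -1*(-496) = 496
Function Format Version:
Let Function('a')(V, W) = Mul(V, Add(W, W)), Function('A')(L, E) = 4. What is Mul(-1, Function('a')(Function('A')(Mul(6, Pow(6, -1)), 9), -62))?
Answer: 496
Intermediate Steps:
Function('a')(V, W) = Mul(2, V, W) (Function('a')(V, W) = Mul(V, Mul(2, W)) = Mul(2, V, W))
Mul(-1, Function('a')(Function('A')(Mul(6, Pow(6, -1)), 9), -62)) = Mul(-1, Mul(2, 4, -62)) = Mul(-1, -496) = 496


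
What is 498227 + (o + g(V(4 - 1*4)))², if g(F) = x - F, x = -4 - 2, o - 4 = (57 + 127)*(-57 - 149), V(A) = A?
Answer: 1437363063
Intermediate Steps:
o = -37900 (o = 4 + (57 + 127)*(-57 - 149) = 4 + 184*(-206) = 4 - 37904 = -37900)
x = -6
g(F) = -6 - F
498227 + (o + g(V(4 - 1*4)))² = 498227 + (-37900 + (-6 - (4 - 1*4)))² = 498227 + (-37900 + (-6 - (4 - 4)))² = 498227 + (-37900 + (-6 - 1*0))² = 498227 + (-37900 + (-6 + 0))² = 498227 + (-37900 - 6)² = 498227 + (-37906)² = 498227 + 1436864836 = 1437363063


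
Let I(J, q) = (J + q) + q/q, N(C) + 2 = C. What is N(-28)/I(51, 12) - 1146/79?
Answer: -37857/2528 ≈ -14.975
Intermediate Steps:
N(C) = -2 + C
I(J, q) = 1 + J + q (I(J, q) = (J + q) + 1 = 1 + J + q)
N(-28)/I(51, 12) - 1146/79 = (-2 - 28)/(1 + 51 + 12) - 1146/79 = -30/64 - 1146*1/79 = -30*1/64 - 1146/79 = -15/32 - 1146/79 = -37857/2528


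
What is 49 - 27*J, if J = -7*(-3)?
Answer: -518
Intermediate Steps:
J = 21
49 - 27*J = 49 - 27*21 = 49 - 567 = -518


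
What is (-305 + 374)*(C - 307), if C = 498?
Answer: 13179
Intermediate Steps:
(-305 + 374)*(C - 307) = (-305 + 374)*(498 - 307) = 69*191 = 13179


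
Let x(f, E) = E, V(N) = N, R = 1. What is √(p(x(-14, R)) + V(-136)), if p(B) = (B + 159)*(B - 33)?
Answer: 6*I*√146 ≈ 72.498*I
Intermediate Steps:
p(B) = (-33 + B)*(159 + B) (p(B) = (159 + B)*(-33 + B) = (-33 + B)*(159 + B))
√(p(x(-14, R)) + V(-136)) = √((-5247 + 1² + 126*1) - 136) = √((-5247 + 1 + 126) - 136) = √(-5120 - 136) = √(-5256) = 6*I*√146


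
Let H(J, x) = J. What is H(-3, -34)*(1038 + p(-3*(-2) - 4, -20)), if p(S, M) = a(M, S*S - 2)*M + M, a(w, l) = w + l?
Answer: -4134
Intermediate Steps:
a(w, l) = l + w
p(S, M) = M + M*(-2 + M + S²) (p(S, M) = ((S*S - 2) + M)*M + M = ((S² - 2) + M)*M + M = ((-2 + S²) + M)*M + M = (-2 + M + S²)*M + M = M*(-2 + M + S²) + M = M + M*(-2 + M + S²))
H(-3, -34)*(1038 + p(-3*(-2) - 4, -20)) = -3*(1038 - 20*(-1 - 20 + (-3*(-2) - 4)²)) = -3*(1038 - 20*(-1 - 20 + (6 - 4)²)) = -3*(1038 - 20*(-1 - 20 + 2²)) = -3*(1038 - 20*(-1 - 20 + 4)) = -3*(1038 - 20*(-17)) = -3*(1038 + 340) = -3*1378 = -4134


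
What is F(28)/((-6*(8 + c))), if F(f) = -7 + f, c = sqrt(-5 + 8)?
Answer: -28/61 + 7*sqrt(3)/122 ≈ -0.35964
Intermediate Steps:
c = sqrt(3) ≈ 1.7320
F(28)/((-6*(8 + c))) = (-7 + 28)/((-6*(8 + sqrt(3)))) = 21/(-48 - 6*sqrt(3))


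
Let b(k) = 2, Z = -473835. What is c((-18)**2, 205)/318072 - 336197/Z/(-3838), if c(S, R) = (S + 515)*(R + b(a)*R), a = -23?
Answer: 156375401857811/96406495634760 ≈ 1.6220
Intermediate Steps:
c(S, R) = 3*R*(515 + S) (c(S, R) = (S + 515)*(R + 2*R) = (515 + S)*(3*R) = 3*R*(515 + S))
c((-18)**2, 205)/318072 - 336197/Z/(-3838) = (3*205*(515 + (-18)**2))/318072 - 336197/(-473835)/(-3838) = (3*205*(515 + 324))*(1/318072) - 336197*(-1/473835)*(-1/3838) = (3*205*839)*(1/318072) + (336197/473835)*(-1/3838) = 515985*(1/318072) - 336197/1818578730 = 171995/106024 - 336197/1818578730 = 156375401857811/96406495634760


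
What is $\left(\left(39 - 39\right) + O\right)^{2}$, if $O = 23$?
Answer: $529$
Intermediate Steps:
$\left(\left(39 - 39\right) + O\right)^{2} = \left(\left(39 - 39\right) + 23\right)^{2} = \left(0 + 23\right)^{2} = 23^{2} = 529$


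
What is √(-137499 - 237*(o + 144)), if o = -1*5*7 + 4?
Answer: 74*I*√30 ≈ 405.31*I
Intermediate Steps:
o = -31 (o = -5*7 + 4 = -35 + 4 = -31)
√(-137499 - 237*(o + 144)) = √(-137499 - 237*(-31 + 144)) = √(-137499 - 237*113) = √(-137499 - 26781) = √(-164280) = 74*I*√30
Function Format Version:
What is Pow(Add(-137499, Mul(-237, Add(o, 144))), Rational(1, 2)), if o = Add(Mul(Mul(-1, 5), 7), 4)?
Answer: Mul(74, I, Pow(30, Rational(1, 2))) ≈ Mul(405.31, I)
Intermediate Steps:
o = -31 (o = Add(Mul(-5, 7), 4) = Add(-35, 4) = -31)
Pow(Add(-137499, Mul(-237, Add(o, 144))), Rational(1, 2)) = Pow(Add(-137499, Mul(-237, Add(-31, 144))), Rational(1, 2)) = Pow(Add(-137499, Mul(-237, 113)), Rational(1, 2)) = Pow(Add(-137499, -26781), Rational(1, 2)) = Pow(-164280, Rational(1, 2)) = Mul(74, I, Pow(30, Rational(1, 2)))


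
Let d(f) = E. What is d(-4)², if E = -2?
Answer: 4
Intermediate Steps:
d(f) = -2
d(-4)² = (-2)² = 4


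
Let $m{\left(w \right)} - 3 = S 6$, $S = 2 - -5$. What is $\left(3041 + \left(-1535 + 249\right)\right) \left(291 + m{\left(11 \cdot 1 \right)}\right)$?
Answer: $589680$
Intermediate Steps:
$S = 7$ ($S = 2 + 5 = 7$)
$m{\left(w \right)} = 45$ ($m{\left(w \right)} = 3 + 7 \cdot 6 = 3 + 42 = 45$)
$\left(3041 + \left(-1535 + 249\right)\right) \left(291 + m{\left(11 \cdot 1 \right)}\right) = \left(3041 + \left(-1535 + 249\right)\right) \left(291 + 45\right) = \left(3041 - 1286\right) 336 = 1755 \cdot 336 = 589680$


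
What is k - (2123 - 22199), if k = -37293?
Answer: -17217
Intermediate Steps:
k - (2123 - 22199) = -37293 - (2123 - 22199) = -37293 - 1*(-20076) = -37293 + 20076 = -17217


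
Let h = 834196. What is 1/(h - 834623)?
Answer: -1/427 ≈ -0.0023419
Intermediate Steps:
1/(h - 834623) = 1/(834196 - 834623) = 1/(-427) = -1/427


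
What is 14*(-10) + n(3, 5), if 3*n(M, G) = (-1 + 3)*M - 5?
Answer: -419/3 ≈ -139.67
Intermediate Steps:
n(M, G) = -5/3 + 2*M/3 (n(M, G) = ((-1 + 3)*M - 5)/3 = (2*M - 5)/3 = (-5 + 2*M)/3 = -5/3 + 2*M/3)
14*(-10) + n(3, 5) = 14*(-10) + (-5/3 + (2/3)*3) = -140 + (-5/3 + 2) = -140 + 1/3 = -419/3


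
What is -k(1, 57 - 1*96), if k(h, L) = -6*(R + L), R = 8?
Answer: -186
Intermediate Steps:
k(h, L) = -48 - 6*L (k(h, L) = -6*(8 + L) = -48 - 6*L)
-k(1, 57 - 1*96) = -(-48 - 6*(57 - 1*96)) = -(-48 - 6*(57 - 96)) = -(-48 - 6*(-39)) = -(-48 + 234) = -1*186 = -186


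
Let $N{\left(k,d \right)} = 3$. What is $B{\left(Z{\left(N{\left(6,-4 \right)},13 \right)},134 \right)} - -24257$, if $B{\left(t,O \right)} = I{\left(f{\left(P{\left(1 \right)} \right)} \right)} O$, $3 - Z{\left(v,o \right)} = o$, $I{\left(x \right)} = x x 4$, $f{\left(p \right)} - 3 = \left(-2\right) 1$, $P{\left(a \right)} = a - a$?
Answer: $24793$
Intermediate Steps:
$P{\left(a \right)} = 0$
$f{\left(p \right)} = 1$ ($f{\left(p \right)} = 3 - 2 = 1$)
$I{\left(x \right)} = 4 x^{2}$ ($I{\left(x \right)} = x^{2} \cdot 4 = 4 x^{2}$)
$Z{\left(v,o \right)} = 3 - o$
$B{\left(t,O \right)} = 4 O$ ($B{\left(t,O \right)} = 4 \cdot 1^{2} O = 4 \cdot 1 O = 4 O$)
$B{\left(Z{\left(N{\left(6,-4 \right)},13 \right)},134 \right)} - -24257 = 4 \cdot 134 - -24257 = 536 + 24257 = 24793$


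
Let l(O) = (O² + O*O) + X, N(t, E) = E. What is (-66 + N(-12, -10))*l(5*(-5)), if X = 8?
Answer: -95608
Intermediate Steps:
l(O) = 8 + 2*O² (l(O) = (O² + O*O) + 8 = (O² + O²) + 8 = 2*O² + 8 = 8 + 2*O²)
(-66 + N(-12, -10))*l(5*(-5)) = (-66 - 10)*(8 + 2*(5*(-5))²) = -76*(8 + 2*(-25)²) = -76*(8 + 2*625) = -76*(8 + 1250) = -76*1258 = -95608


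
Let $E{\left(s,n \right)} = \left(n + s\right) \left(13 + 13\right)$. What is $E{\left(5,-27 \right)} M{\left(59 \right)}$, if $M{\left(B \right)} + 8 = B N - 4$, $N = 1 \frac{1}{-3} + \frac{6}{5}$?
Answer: $- \frac{335764}{15} \approx -22384.0$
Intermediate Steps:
$N = \frac{13}{15}$ ($N = 1 \left(- \frac{1}{3}\right) + 6 \cdot \frac{1}{5} = - \frac{1}{3} + \frac{6}{5} = \frac{13}{15} \approx 0.86667$)
$E{\left(s,n \right)} = 26 n + 26 s$ ($E{\left(s,n \right)} = \left(n + s\right) 26 = 26 n + 26 s$)
$M{\left(B \right)} = -12 + \frac{13 B}{15}$ ($M{\left(B \right)} = -8 + \left(B \frac{13}{15} - 4\right) = -8 + \left(\frac{13 B}{15} - 4\right) = -8 + \left(-4 + \frac{13 B}{15}\right) = -12 + \frac{13 B}{15}$)
$E{\left(5,-27 \right)} M{\left(59 \right)} = \left(26 \left(-27\right) + 26 \cdot 5\right) \left(-12 + \frac{13}{15} \cdot 59\right) = \left(-702 + 130\right) \left(-12 + \frac{767}{15}\right) = \left(-572\right) \frac{587}{15} = - \frac{335764}{15}$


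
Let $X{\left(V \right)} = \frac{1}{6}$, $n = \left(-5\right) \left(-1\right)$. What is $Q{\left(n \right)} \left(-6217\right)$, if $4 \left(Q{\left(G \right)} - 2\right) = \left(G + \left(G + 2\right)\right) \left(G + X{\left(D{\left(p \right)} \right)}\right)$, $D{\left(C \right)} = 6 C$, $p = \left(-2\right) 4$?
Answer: $- \frac{217595}{2} \approx -1.088 \cdot 10^{5}$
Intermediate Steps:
$p = -8$
$n = 5$
$X{\left(V \right)} = \frac{1}{6}$
$Q{\left(G \right)} = 2 + \frac{\left(2 + 2 G\right) \left(\frac{1}{6} + G\right)}{4}$ ($Q{\left(G \right)} = 2 + \frac{\left(G + \left(G + 2\right)\right) \left(G + \frac{1}{6}\right)}{4} = 2 + \frac{\left(G + \left(2 + G\right)\right) \left(\frac{1}{6} + G\right)}{4} = 2 + \frac{\left(2 + 2 G\right) \left(\frac{1}{6} + G\right)}{4}$)
$Q{\left(n \right)} \left(-6217\right) = \left(\frac{25}{12} + \frac{5^{2}}{2} + \frac{7}{12} \cdot 5\right) \left(-6217\right) = \left(\frac{25}{12} + \frac{1}{2} \cdot 25 + \frac{35}{12}\right) \left(-6217\right) = \left(\frac{25}{12} + \frac{25}{2} + \frac{35}{12}\right) \left(-6217\right) = \frac{35}{2} \left(-6217\right) = - \frac{217595}{2}$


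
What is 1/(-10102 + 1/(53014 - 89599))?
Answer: -36585/369581671 ≈ -9.8990e-5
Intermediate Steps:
1/(-10102 + 1/(53014 - 89599)) = 1/(-10102 + 1/(-36585)) = 1/(-10102 - 1/36585) = 1/(-369581671/36585) = -36585/369581671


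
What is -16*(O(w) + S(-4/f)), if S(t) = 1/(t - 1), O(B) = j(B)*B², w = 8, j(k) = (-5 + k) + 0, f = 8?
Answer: -9184/3 ≈ -3061.3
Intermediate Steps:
j(k) = -5 + k
O(B) = B²*(-5 + B) (O(B) = (-5 + B)*B² = B²*(-5 + B))
S(t) = 1/(-1 + t)
-16*(O(w) + S(-4/f)) = -16*(8²*(-5 + 8) + 1/(-1 - 4/8)) = -16*(64*3 + 1/(-1 - 4*⅛)) = -16*(192 + 1/(-1 - ½)) = -16*(192 + 1/(-3/2)) = -16*(192 - ⅔) = -16*574/3 = -9184/3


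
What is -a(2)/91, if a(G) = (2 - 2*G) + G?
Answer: 0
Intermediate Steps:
a(G) = 2 - G
-a(2)/91 = -(2 - 1*2)/91 = -(2 - 2)/91 = -0/91 = -1*0 = 0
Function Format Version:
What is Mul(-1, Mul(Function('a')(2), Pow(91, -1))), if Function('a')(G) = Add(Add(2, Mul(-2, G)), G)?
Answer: 0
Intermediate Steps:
Function('a')(G) = Add(2, Mul(-1, G))
Mul(-1, Mul(Function('a')(2), Pow(91, -1))) = Mul(-1, Mul(Add(2, Mul(-1, 2)), Pow(91, -1))) = Mul(-1, Mul(Add(2, -2), Rational(1, 91))) = Mul(-1, Mul(0, Rational(1, 91))) = Mul(-1, 0) = 0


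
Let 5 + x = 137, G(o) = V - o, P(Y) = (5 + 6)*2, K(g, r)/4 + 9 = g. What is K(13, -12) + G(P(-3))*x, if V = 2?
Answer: -2624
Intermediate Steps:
K(g, r) = -36 + 4*g
P(Y) = 22 (P(Y) = 11*2 = 22)
G(o) = 2 - o
x = 132 (x = -5 + 137 = 132)
K(13, -12) + G(P(-3))*x = (-36 + 4*13) + (2 - 1*22)*132 = (-36 + 52) + (2 - 22)*132 = 16 - 20*132 = 16 - 2640 = -2624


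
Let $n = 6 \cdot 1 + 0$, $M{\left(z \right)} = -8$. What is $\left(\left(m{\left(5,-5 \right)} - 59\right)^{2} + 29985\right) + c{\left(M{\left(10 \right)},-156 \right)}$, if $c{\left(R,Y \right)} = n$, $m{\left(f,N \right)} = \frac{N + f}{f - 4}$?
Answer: $33472$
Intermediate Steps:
$m{\left(f,N \right)} = \frac{N + f}{-4 + f}$
$n = 6$ ($n = 6 + 0 = 6$)
$c{\left(R,Y \right)} = 6$
$\left(\left(m{\left(5,-5 \right)} - 59\right)^{2} + 29985\right) + c{\left(M{\left(10 \right)},-156 \right)} = \left(\left(\frac{-5 + 5}{-4 + 5} - 59\right)^{2} + 29985\right) + 6 = \left(\left(1^{-1} \cdot 0 - 59\right)^{2} + 29985\right) + 6 = \left(\left(1 \cdot 0 - 59\right)^{2} + 29985\right) + 6 = \left(\left(0 - 59\right)^{2} + 29985\right) + 6 = \left(\left(-59\right)^{2} + 29985\right) + 6 = \left(3481 + 29985\right) + 6 = 33466 + 6 = 33472$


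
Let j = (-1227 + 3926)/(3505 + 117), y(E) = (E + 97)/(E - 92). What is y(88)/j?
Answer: -335035/5398 ≈ -62.067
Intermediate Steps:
y(E) = (97 + E)/(-92 + E)
j = 2699/3622 ≈ 0.74517
y(88)/j = ((97 + 88)/(-92 + 88))/(2699/3622) = (185/(-4))*(3622/2699) = -1/4*185*(3622/2699) = -185/4*3622/2699 = -335035/5398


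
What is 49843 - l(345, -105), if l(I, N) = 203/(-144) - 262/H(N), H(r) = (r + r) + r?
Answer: 83737211/1680 ≈ 49844.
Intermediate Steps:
H(r) = 3*r (H(r) = 2*r + r = 3*r)
l(I, N) = -203/144 - 262/(3*N) (l(I, N) = 203/(-144) - 262*1/(3*N) = 203*(-1/144) - 262/(3*N) = -203/144 - 262/(3*N))
49843 - l(345, -105) = 49843 - (-12576 - 203*(-105))/(144*(-105)) = 49843 - (-1)*(-12576 + 21315)/(144*105) = 49843 - (-1)*8739/(144*105) = 49843 - 1*(-971/1680) = 49843 + 971/1680 = 83737211/1680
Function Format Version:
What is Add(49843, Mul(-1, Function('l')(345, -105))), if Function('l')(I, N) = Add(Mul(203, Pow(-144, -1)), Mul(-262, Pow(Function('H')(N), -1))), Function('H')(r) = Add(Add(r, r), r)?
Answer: Rational(83737211, 1680) ≈ 49844.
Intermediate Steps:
Function('H')(r) = Mul(3, r) (Function('H')(r) = Add(Mul(2, r), r) = Mul(3, r))
Function('l')(I, N) = Add(Rational(-203, 144), Mul(Rational(-262, 3), Pow(N, -1))) (Function('l')(I, N) = Add(Mul(203, Pow(-144, -1)), Mul(-262, Pow(Mul(3, N), -1))) = Add(Mul(203, Rational(-1, 144)), Mul(-262, Mul(Rational(1, 3), Pow(N, -1)))) = Add(Rational(-203, 144), Mul(Rational(-262, 3), Pow(N, -1))))
Add(49843, Mul(-1, Function('l')(345, -105))) = Add(49843, Mul(-1, Mul(Rational(1, 144), Pow(-105, -1), Add(-12576, Mul(-203, -105))))) = Add(49843, Mul(-1, Mul(Rational(1, 144), Rational(-1, 105), Add(-12576, 21315)))) = Add(49843, Mul(-1, Mul(Rational(1, 144), Rational(-1, 105), 8739))) = Add(49843, Mul(-1, Rational(-971, 1680))) = Add(49843, Rational(971, 1680)) = Rational(83737211, 1680)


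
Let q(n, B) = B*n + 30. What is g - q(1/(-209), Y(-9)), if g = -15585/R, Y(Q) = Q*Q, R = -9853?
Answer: -57722952/2059277 ≈ -28.031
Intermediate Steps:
Y(Q) = Q**2
q(n, B) = 30 + B*n
g = 15585/9853 (g = -15585/(-9853) = -15585*(-1/9853) = 15585/9853 ≈ 1.5818)
g - q(1/(-209), Y(-9)) = 15585/9853 - (30 + (-9)**2/(-209)) = 15585/9853 - (30 + 81*(-1/209)) = 15585/9853 - (30 - 81/209) = 15585/9853 - 1*6189/209 = 15585/9853 - 6189/209 = -57722952/2059277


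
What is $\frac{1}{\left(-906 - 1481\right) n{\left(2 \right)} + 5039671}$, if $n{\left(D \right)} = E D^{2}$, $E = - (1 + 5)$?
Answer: $\frac{1}{5096959} \approx 1.962 \cdot 10^{-7}$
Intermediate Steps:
$E = -6$ ($E = \left(-1\right) 6 = -6$)
$n{\left(D \right)} = - 6 D^{2}$
$\frac{1}{\left(-906 - 1481\right) n{\left(2 \right)} + 5039671} = \frac{1}{\left(-906 - 1481\right) \left(- 6 \cdot 2^{2}\right) + 5039671} = \frac{1}{- 2387 \left(\left(-6\right) 4\right) + 5039671} = \frac{1}{\left(-2387\right) \left(-24\right) + 5039671} = \frac{1}{57288 + 5039671} = \frac{1}{5096959}$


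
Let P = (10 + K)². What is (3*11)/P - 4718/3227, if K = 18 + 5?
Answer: -21781/15213 ≈ -1.4317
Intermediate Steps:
K = 23
P = 1089 (P = (10 + 23)² = 33² = 1089)
(3*11)/P - 4718/3227 = (3*11)/1089 - 4718/3227 = 33*(1/1089) - 4718*1/3227 = 1/33 - 674/461 = -21781/15213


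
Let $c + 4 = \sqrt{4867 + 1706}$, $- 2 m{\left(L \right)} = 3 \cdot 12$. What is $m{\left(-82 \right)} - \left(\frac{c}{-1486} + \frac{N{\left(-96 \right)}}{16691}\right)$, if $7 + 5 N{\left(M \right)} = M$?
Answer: $- \frac{1116217551}{62007065} + \frac{\sqrt{6573}}{1486} \approx -17.947$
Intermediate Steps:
$N{\left(M \right)} = - \frac{7}{5} + \frac{M}{5}$
$m{\left(L \right)} = -18$ ($m{\left(L \right)} = - \frac{3 \cdot 12}{2} = \left(- \frac{1}{2}\right) 36 = -18$)
$c = -4 + \sqrt{6573}$ ($c = -4 + \sqrt{4867 + 1706} = -4 + \sqrt{6573} \approx 77.074$)
$m{\left(-82 \right)} - \left(\frac{c}{-1486} + \frac{N{\left(-96 \right)}}{16691}\right) = -18 - \left(\frac{-4 + \sqrt{6573}}{-1486} + \frac{- \frac{7}{5} + \frac{1}{5} \left(-96\right)}{16691}\right) = -18 - \left(\left(-4 + \sqrt{6573}\right) \left(- \frac{1}{1486}\right) + \left(- \frac{7}{5} - \frac{96}{5}\right) \frac{1}{16691}\right) = -18 - \left(\left(\frac{2}{743} - \frac{\sqrt{6573}}{1486}\right) - \frac{103}{83455}\right) = -18 - \left(\frac{90381}{62007065} - \frac{\sqrt{6573}}{1486}\right) = - \frac{1116217551}{62007065} + \frac{\sqrt{6573}}{1486}$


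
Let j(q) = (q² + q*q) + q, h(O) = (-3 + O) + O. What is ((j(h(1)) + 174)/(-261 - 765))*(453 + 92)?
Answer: -95375/1026 ≈ -92.958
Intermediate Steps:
h(O) = -3 + 2*O
j(q) = q + 2*q² (j(q) = (q² + q²) + q = 2*q² + q = q + 2*q²)
((j(h(1)) + 174)/(-261 - 765))*(453 + 92) = (((-3 + 2*1)*(1 + 2*(-3 + 2*1)) + 174)/(-261 - 765))*(453 + 92) = (((-3 + 2)*(1 + 2*(-3 + 2)) + 174)/(-1026))*545 = ((-(1 + 2*(-1)) + 174)*(-1/1026))*545 = ((-(1 - 2) + 174)*(-1/1026))*545 = ((-1*(-1) + 174)*(-1/1026))*545 = ((1 + 174)*(-1/1026))*545 = (175*(-1/1026))*545 = -175/1026*545 = -95375/1026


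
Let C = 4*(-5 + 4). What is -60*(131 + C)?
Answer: -7620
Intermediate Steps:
C = -4 (C = 4*(-1) = -4)
-60*(131 + C) = -60*(131 - 4) = -60*127 = -7620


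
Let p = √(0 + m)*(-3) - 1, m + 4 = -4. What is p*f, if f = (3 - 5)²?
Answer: -4 - 24*I*√2 ≈ -4.0 - 33.941*I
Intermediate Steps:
m = -8 (m = -4 - 4 = -8)
f = 4 (f = (-2)² = 4)
p = -1 - 6*I*√2 (p = √(0 - 8)*(-3) - 1 = √(-8)*(-3) - 1 = (2*I*√2)*(-3) - 1 = -6*I*√2 - 1 = -1 - 6*I*√2 ≈ -1.0 - 8.4853*I)
p*f = (-1 - 6*I*√2)*4 = -4 - 24*I*√2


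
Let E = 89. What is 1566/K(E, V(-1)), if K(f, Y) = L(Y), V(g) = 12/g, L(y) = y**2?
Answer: 87/8 ≈ 10.875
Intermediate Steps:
K(f, Y) = Y**2
1566/K(E, V(-1)) = 1566/((12/(-1))**2) = 1566/((12*(-1))**2) = 1566/((-12)**2) = 1566/144 = 1566*(1/144) = 87/8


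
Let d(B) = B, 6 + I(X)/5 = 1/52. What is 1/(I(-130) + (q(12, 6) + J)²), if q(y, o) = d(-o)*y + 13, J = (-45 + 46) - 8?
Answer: 52/224957 ≈ 0.00023116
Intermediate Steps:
I(X) = -1555/52 (I(X) = -30 + 5/52 = -1555/52)
J = -7 (J = 1 - 8 = -7)
q(y, o) = 13 - o*y (q(y, o) = (-o)*y + 13 = -o*y + 13 = 13 - o*y)
1/(I(-130) + (q(12, 6) + J)²) = 1/(-1555/52 + ((13 - 1*6*12) - 7)²) = 1/(-1555/52 + ((13 - 72) - 7)²) = 1/(-1555/52 + (-59 - 7)²) = 1/(-1555/52 + (-66)²) = 1/(-1555/52 + 4356) = 1/(224957/52) = 52/224957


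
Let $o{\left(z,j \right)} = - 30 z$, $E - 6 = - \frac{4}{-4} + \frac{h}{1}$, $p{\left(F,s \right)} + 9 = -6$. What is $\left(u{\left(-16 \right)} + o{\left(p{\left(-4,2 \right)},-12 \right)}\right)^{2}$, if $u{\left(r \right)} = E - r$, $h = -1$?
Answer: $222784$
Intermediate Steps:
$p{\left(F,s \right)} = -15$ ($p{\left(F,s \right)} = -9 - 6 = -15$)
$E = 6$ ($E = 6 - \left(1 - 1\right) = 6 - 0 = 6 + \left(1 - 1\right) = 6 + 0 = 6$)
$u{\left(r \right)} = 6 - r$
$\left(u{\left(-16 \right)} + o{\left(p{\left(-4,2 \right)},-12 \right)}\right)^{2} = \left(\left(6 - -16\right) - -450\right)^{2} = \left(\left(6 + 16\right) + 450\right)^{2} = \left(22 + 450\right)^{2} = 472^{2} = 222784$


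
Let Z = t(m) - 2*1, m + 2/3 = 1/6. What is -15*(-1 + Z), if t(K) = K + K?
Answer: 60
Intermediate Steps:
m = -1/2 (m = -2/3 + 1/6 = -1/2 ≈ -0.50000)
t(K) = 2*K
Z = -3 (Z = 2*(-1/2) - 2*1 = -1 - 2 = -3)
-15*(-1 + Z) = -15*(-1 - 3) = -15*(-4) = 60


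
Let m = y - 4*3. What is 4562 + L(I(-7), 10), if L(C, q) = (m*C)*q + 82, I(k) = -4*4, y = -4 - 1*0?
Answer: 7204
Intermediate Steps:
y = -4 (y = -4 + 0 = -4)
m = -16 (m = -4 - 4*3 = -4 - 12 = -16)
I(k) = -16
L(C, q) = 82 - 16*C*q (L(C, q) = (-16*C)*q + 82 = -16*C*q + 82 = 82 - 16*C*q)
4562 + L(I(-7), 10) = 4562 + (82 - 16*(-16)*10) = 4562 + (82 + 2560) = 4562 + 2642 = 7204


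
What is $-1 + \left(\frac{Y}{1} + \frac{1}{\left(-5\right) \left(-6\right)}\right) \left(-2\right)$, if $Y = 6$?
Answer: $- \frac{196}{15} \approx -13.067$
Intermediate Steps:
$-1 + \left(\frac{Y}{1} + \frac{1}{\left(-5\right) \left(-6\right)}\right) \left(-2\right) = -1 + \left(\frac{6}{1} + \frac{1}{\left(-5\right) \left(-6\right)}\right) \left(-2\right) = -1 + \left(6 \cdot 1 - - \frac{1}{30}\right) \left(-2\right) = -1 + \left(6 + \frac{1}{30}\right) \left(-2\right) = -1 + \frac{181}{30} \left(-2\right) = -1 - \frac{181}{15} = - \frac{196}{15}$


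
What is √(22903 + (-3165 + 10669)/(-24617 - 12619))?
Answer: √1984698823659/9309 ≈ 151.34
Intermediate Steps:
√(22903 + (-3165 + 10669)/(-24617 - 12619)) = √(22903 + 7504/(-37236)) = √(22903 + 7504*(-1/37236)) = √(22903 - 1876/9309) = √(213202151/9309) = √1984698823659/9309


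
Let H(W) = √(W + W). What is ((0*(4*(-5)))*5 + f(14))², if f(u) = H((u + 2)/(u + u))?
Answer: 8/7 ≈ 1.1429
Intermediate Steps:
H(W) = √2*√W (H(W) = √(2*W) = √2*√W)
f(u) = √((2 + u)/u) (f(u) = √2*√((u + 2)/(u + u)) = √2*√((2 + u)/((2*u))) = √2*√((2 + u)*(1/(2*u))) = √2*√((2 + u)/(2*u)) = √2*(√2*√((2 + u)/u)/2) = √((2 + u)/u))
((0*(4*(-5)))*5 + f(14))² = ((0*(4*(-5)))*5 + √((2 + 14)/14))² = ((0*(-20))*5 + √((1/14)*16))² = (0*5 + √(8/7))² = (0 + 2*√14/7)² = (2*√14/7)² = 8/7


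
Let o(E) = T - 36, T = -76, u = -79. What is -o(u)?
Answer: 112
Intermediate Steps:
o(E) = -112 (o(E) = -76 - 36 = -112)
-o(u) = -1*(-112) = 112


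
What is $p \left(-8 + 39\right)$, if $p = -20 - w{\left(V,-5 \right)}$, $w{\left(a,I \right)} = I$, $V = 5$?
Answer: $-465$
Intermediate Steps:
$p = -15$ ($p = -20 - -5 = -20 + 5 = -15$)
$p \left(-8 + 39\right) = - 15 \left(-8 + 39\right) = \left(-15\right) 31 = -465$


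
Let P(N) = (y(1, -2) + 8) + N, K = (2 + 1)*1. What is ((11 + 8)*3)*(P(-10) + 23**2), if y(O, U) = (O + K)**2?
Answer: 30951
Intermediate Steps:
K = 3 (K = 3*1 = 3)
y(O, U) = (3 + O)**2 (y(O, U) = (O + 3)**2 = (3 + O)**2)
P(N) = 24 + N (P(N) = ((3 + 1)**2 + 8) + N = (4**2 + 8) + N = (16 + 8) + N = 24 + N)
((11 + 8)*3)*(P(-10) + 23**2) = ((11 + 8)*3)*((24 - 10) + 23**2) = (19*3)*(14 + 529) = 57*543 = 30951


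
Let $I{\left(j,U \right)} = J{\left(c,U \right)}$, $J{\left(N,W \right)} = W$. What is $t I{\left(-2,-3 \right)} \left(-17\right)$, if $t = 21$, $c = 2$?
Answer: $1071$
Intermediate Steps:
$I{\left(j,U \right)} = U$
$t I{\left(-2,-3 \right)} \left(-17\right) = 21 \left(-3\right) \left(-17\right) = \left(-63\right) \left(-17\right) = 1071$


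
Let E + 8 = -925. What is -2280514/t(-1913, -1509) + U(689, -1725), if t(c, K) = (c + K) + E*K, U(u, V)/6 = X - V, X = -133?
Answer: 13413264686/1404475 ≈ 9550.4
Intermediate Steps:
E = -933 (E = -8 - 925 = -933)
U(u, V) = -798 - 6*V (U(u, V) = 6*(-133 - V) = -798 - 6*V)
t(c, K) = c - 932*K (t(c, K) = (c + K) - 933*K = (K + c) - 933*K = c - 932*K)
-2280514/t(-1913, -1509) + U(689, -1725) = -2280514/(-1913 - 932*(-1509)) + (-798 - 6*(-1725)) = -2280514/(-1913 + 1406388) + (-798 + 10350) = -2280514/1404475 + 9552 = 13413264686/1404475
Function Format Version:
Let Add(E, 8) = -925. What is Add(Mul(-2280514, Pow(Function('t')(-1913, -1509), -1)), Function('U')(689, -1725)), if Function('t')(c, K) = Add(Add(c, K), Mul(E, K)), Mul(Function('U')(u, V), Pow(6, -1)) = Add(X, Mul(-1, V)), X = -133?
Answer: Rational(13413264686, 1404475) ≈ 9550.4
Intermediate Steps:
E = -933 (E = Add(-8, -925) = -933)
Function('U')(u, V) = Add(-798, Mul(-6, V)) (Function('U')(u, V) = Mul(6, Add(-133, Mul(-1, V))) = Add(-798, Mul(-6, V)))
Function('t')(c, K) = Add(c, Mul(-932, K)) (Function('t')(c, K) = Add(Add(c, K), Mul(-933, K)) = Add(Add(K, c), Mul(-933, K)) = Add(c, Mul(-932, K)))
Add(Mul(-2280514, Pow(Function('t')(-1913, -1509), -1)), Function('U')(689, -1725)) = Add(Mul(-2280514, Pow(Add(-1913, Mul(-932, -1509)), -1)), Add(-798, Mul(-6, -1725))) = Add(Mul(-2280514, Pow(Add(-1913, 1406388), -1)), Add(-798, 10350)) = Add(Mul(-2280514, Pow(1404475, -1)), 9552) = Add(Mul(-2280514, Rational(1, 1404475)), 9552) = Add(Rational(-2280514, 1404475), 9552) = Rational(13413264686, 1404475)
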